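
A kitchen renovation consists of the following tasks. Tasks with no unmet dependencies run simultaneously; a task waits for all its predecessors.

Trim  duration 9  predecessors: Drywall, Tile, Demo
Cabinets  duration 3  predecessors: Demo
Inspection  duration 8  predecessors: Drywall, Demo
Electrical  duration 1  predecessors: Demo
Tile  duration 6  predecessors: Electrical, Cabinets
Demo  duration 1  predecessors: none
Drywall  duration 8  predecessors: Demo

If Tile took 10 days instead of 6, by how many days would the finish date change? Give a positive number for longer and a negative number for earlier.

4

The binding path is Demo→Cabinets→Tile→Trim = 1+3+6+9 = 19; finish at 19 days.
Tile is on the critical path; changing it to 10 makes that path 23 days.
The critical path is still Demo→Cabinets→Tile→Trim; finish is now 23 days.
Change in finish: 23 − 19 = +4 days.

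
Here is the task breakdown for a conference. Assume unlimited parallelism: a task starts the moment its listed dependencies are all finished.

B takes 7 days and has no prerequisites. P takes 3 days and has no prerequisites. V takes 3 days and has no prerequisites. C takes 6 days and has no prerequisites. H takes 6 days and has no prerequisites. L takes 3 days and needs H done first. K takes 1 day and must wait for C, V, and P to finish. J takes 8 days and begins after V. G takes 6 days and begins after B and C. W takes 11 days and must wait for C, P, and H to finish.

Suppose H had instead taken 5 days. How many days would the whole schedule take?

Critical path before the change: H→W = 6+11 = 17 giving 17 days.
H is on the critical path; changing it to 5 makes that path 16 days.
New critical path: C→W = 6+11 = 17 ⇒ 17 days.

17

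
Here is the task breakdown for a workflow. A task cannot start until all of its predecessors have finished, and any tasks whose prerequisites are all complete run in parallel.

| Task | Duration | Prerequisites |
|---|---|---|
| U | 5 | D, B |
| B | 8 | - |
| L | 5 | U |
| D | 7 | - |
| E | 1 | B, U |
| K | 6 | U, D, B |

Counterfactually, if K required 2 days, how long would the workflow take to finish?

18

As given, the longest chain is B→U→K = 8+5+6 = 19, so the finish is 19 days.
K is on the critical path; changing it to 2 makes that path 15 days.
New critical path: B→U→L = 8+5+5 = 18 ⇒ 18 days.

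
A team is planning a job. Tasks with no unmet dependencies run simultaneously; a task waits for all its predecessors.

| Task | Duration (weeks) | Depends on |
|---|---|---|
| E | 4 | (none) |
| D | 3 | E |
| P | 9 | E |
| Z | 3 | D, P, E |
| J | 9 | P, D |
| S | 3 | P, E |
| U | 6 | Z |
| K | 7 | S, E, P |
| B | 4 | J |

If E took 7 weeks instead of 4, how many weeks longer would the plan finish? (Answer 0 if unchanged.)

3

As given, the longest chain is E→P→J→B = 4+9+9+4 = 26, so the finish is 26 weeks.
E lies on that path, so at 7 weeks the path becomes 29 weeks.
The critical path is still E→P→J→B; finish is now 29 weeks.
Change in finish: 29 − 26 = +3 weeks.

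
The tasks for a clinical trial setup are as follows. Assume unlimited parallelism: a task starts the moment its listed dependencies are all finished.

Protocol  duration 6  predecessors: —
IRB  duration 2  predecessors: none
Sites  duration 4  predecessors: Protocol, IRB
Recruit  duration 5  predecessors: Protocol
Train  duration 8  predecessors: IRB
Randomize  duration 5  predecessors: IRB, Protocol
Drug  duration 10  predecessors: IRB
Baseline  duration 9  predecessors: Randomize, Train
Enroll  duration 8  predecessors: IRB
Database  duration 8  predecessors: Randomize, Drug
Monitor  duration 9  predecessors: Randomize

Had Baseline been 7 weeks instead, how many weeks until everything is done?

Baseline: Protocol→Randomize→Baseline = 6+5+9 = 20 → 20 weeks.
Baseline lies on that path, so at 7 weeks the path becomes 18 weeks.
New critical path: Protocol→Randomize→Monitor = 6+5+9 = 20 ⇒ 20 weeks.

20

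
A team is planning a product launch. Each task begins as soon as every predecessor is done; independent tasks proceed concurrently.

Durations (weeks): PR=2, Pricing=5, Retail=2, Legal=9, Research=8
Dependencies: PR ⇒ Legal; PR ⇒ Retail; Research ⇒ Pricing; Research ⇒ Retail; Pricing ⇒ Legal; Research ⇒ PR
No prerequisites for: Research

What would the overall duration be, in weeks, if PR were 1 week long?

Critical path before the change: Research→Pricing→Legal = 8+5+9 = 22 giving 22 weeks.
PR has 3 weeks of float (longest path through it is 19).
The critical path is still Research→Pricing→Legal; finish is now 22 weeks.

22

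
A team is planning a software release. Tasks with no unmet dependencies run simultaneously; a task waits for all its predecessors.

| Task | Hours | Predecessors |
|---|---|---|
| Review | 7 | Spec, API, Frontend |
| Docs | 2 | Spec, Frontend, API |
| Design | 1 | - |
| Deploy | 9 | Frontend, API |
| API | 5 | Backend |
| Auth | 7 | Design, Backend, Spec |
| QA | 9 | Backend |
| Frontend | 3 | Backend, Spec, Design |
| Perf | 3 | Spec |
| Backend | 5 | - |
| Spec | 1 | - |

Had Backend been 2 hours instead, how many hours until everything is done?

Critical path before the change: Backend→API→Deploy = 5+5+9 = 19 giving 19 hours.
Backend lies on that path, so at 2 hours the path becomes 16 hours.
That remains the longest chain; total 16 hours.

16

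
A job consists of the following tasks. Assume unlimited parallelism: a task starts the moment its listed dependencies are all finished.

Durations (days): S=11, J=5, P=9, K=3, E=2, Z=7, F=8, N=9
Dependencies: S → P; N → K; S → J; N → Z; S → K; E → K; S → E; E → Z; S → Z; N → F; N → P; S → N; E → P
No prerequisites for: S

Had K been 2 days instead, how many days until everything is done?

29

Baseline: S→N→P = 11+9+9 = 29 → 29 days.
K has 6 days of float (longest path through it is 23).
No other chain overtakes it, so the finish is 29 days.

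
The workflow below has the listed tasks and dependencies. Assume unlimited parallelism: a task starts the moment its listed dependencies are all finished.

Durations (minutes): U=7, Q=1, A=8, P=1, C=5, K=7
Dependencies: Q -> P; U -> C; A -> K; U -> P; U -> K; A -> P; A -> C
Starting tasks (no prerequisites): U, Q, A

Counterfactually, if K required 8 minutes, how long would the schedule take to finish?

Baseline: A→K = 8+7 = 15 → 15 minutes.
K is on the critical path; changing it to 8 makes that path 16 minutes.
That remains the longest chain; total 16 minutes.

16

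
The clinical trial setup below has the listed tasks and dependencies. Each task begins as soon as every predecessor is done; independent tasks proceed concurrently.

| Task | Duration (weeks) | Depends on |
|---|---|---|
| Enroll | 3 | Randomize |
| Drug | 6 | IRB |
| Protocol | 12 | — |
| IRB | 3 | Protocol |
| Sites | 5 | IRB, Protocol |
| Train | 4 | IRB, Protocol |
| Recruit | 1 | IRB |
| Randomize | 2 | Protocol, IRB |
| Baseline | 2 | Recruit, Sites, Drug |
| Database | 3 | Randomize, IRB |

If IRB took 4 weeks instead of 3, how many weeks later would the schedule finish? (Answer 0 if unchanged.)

1

Baseline: Protocol→IRB→Drug→Baseline = 12+3+6+2 = 23 → 23 weeks.
IRB is on the critical path; changing it to 4 makes that path 24 weeks.
The critical path is still Protocol→IRB→Drug→Baseline; finish is now 24 weeks.
Change in finish: 24 − 23 = +1 weeks.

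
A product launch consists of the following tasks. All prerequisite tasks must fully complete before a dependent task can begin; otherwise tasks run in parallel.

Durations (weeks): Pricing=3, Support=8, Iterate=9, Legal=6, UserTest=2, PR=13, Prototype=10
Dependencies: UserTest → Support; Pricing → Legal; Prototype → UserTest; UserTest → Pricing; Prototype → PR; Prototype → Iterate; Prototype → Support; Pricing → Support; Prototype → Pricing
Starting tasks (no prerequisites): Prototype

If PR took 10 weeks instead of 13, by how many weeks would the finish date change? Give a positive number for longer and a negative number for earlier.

0

Actual critical path: Prototype→PR = 10+13 = 23 ⇒ 23 weeks.
Since PR is critical, the -3 change carries straight to that chain (now 20 weeks).
The binding chain switches to Prototype→UserTest→Pricing→Support = 10+2+3+8 = 23; finish 23 weeks.
Change in finish: 23 − 23 = +0 weeks.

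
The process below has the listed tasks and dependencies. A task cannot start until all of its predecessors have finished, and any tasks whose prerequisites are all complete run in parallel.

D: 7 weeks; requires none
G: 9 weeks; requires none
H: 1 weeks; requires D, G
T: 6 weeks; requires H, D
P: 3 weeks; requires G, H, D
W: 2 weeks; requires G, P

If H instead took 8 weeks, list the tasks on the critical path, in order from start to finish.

Baseline: G→H→T = 9+1+6 = 16 → 16 weeks.
H lies on that path, so at 8 weeks the path becomes 23 weeks.
That remains the longest chain; total 23 weeks.

G, H, T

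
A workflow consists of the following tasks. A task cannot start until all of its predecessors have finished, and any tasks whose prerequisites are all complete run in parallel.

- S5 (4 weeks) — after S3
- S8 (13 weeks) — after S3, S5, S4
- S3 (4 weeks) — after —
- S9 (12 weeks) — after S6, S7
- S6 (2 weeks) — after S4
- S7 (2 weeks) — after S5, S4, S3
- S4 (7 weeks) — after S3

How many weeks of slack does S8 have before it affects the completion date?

Critical path: S3→S4→S6→S9 = 4+7+2+12 = 25, so the finish is 25 weeks.
Longest path through S8: 24 weeks (earliest finish 24, latest finish 25).
Slack of S8 = 12 − 11 = 1 week.

1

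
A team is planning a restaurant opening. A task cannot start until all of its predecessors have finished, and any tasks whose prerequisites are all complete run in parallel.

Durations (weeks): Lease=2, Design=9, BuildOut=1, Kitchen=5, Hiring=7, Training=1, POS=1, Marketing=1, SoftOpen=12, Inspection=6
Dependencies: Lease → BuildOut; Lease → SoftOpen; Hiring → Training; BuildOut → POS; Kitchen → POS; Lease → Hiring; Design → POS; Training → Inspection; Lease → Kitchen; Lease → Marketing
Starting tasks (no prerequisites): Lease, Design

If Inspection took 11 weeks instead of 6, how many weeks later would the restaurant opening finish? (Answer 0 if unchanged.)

Actual critical path: Lease→Hiring→Training→Inspection = 2+7+1+6 = 16 ⇒ 16 weeks.
Inspection is on the critical path; changing it to 11 makes that path 21 weeks.
No other chain overtakes it, so the finish is 21 weeks.
Change in finish: 21 − 16 = +5 weeks.

5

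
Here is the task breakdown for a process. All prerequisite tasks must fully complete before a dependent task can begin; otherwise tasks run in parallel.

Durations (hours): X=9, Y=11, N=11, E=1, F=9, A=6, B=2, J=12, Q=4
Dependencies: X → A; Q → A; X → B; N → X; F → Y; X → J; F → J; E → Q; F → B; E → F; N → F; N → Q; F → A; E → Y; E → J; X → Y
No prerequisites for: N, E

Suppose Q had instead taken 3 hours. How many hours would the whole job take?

The binding path is N→F→J = 11+9+12 = 32; finish at 32 hours.
Q is off the critical path — its longest chain is 21 hours, giving 11 of slack.
The critical path is still N→F→J; finish is now 32 hours.

32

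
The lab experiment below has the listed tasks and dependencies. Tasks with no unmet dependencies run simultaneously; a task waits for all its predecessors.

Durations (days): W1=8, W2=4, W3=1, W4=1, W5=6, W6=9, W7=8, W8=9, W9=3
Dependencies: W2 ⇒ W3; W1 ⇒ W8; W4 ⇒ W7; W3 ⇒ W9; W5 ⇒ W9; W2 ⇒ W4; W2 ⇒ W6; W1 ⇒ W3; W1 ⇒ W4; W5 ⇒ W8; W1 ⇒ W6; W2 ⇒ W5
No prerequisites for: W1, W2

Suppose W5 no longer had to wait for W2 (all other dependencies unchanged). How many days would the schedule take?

Original critical path: W2→W5→W8 = 4+6+9 = 19 ⇒ 19 days.
Without W2→W5, W5's earliest start moves from 4 to 0.
After: W1→W4→W7 = 8+1+8 = 17 → 17 days.

17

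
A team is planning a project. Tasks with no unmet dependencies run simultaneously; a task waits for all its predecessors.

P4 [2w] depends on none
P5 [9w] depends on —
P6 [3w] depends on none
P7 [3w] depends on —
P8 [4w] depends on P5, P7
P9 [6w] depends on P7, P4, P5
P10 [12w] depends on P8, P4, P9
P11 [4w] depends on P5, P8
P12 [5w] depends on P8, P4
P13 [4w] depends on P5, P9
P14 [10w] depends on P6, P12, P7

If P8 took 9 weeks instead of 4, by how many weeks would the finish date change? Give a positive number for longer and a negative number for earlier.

Actual critical path: P5→P8→P12→P14 = 9+4+5+10 = 28 ⇒ 28 weeks.
Since P8 is critical, the +5 change carries straight to that chain (now 33 weeks).
No other chain overtakes it, so the finish is 33 weeks.
Change in finish: 33 − 28 = +5 weeks.

5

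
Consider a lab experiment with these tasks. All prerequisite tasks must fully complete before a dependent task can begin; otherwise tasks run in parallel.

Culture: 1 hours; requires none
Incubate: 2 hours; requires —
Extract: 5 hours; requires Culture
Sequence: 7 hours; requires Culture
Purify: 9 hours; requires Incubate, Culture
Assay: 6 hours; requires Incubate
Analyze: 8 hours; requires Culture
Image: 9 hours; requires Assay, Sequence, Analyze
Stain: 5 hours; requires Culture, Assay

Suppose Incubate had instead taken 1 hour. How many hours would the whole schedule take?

18

Baseline: Culture→Analyze→Image = 1+8+9 = 18 → 18 hours.
Incubate has 1 hour of float (longest path through it is 17).
No other chain overtakes it, so the finish is 18 hours.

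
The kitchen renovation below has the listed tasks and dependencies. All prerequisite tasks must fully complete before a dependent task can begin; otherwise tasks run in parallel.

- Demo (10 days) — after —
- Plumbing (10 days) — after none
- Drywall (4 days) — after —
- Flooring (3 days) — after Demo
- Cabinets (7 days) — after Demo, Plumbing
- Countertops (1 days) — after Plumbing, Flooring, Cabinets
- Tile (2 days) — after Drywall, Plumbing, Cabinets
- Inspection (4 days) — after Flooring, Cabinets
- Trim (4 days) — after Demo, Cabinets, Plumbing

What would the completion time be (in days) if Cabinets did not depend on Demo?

With the dependency in place, Demo→Cabinets→Inspection = 10+7+4 = 21 sets the finish at 21 days.
Dropping Demo→Cabinets doesn't change Cabinets's earliest start (10); another predecessor still binds.
After: Plumbing→Cabinets→Inspection = 10+7+4 = 21 → 21 days.

21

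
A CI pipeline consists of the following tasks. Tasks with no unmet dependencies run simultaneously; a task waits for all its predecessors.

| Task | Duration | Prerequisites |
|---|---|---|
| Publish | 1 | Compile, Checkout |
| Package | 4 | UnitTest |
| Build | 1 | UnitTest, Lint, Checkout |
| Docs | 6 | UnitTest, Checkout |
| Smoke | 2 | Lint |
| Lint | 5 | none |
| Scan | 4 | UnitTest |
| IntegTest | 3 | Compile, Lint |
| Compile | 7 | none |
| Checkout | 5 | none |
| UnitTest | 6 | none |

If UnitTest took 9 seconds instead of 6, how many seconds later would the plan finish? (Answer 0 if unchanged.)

Baseline: UnitTest→Docs = 6+6 = 12 → 12 seconds.
Since UnitTest is critical, the +3 change carries straight to that chain (now 15 seconds).
No other chain overtakes it, so the finish is 15 seconds.
Change in finish: 15 − 12 = +3 seconds.

3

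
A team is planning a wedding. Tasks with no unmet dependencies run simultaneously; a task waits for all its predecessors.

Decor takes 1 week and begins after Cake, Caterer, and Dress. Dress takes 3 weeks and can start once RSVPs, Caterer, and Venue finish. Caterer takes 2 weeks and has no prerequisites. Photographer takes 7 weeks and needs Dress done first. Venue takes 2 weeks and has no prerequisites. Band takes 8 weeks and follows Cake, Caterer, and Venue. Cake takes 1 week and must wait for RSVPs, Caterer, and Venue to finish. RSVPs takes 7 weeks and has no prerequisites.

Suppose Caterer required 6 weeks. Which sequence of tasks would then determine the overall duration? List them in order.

RSVPs, Dress, Photographer

Baseline: RSVPs→Dress→Photographer = 7+3+7 = 17 → 17 weeks.
Caterer has 5 weeks of float (longest path through it is 12).
No other chain overtakes it, so the finish is 17 weeks.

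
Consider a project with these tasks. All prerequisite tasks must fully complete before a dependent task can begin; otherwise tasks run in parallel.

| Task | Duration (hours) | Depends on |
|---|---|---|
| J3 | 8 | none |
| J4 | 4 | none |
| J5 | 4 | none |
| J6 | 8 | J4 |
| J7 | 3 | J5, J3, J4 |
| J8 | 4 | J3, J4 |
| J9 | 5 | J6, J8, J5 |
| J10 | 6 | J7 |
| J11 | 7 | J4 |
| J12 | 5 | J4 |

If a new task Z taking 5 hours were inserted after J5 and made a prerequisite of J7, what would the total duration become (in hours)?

18

Originally the job takes 17 hours.
With Z inserted, J7 now waits for max(J5, J3, J4, Z).
New critical path: J5→Z→J7→J10 = 4+5+3+6 = 18 ⇒ 18 hours.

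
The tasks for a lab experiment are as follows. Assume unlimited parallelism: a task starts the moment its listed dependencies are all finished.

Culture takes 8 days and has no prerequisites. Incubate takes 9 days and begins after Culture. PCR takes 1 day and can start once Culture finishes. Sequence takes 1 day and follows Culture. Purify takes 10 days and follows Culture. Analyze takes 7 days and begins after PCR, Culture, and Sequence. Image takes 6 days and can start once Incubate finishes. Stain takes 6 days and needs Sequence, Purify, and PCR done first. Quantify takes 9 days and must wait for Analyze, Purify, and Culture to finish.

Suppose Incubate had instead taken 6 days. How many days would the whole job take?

The binding path is Culture→Purify→Quantify = 8+10+9 = 27; finish at 27 days.
The longest path through Incubate is only 23 days, so Incubate has float 4.
No other chain overtakes it, so the finish is 27 days.

27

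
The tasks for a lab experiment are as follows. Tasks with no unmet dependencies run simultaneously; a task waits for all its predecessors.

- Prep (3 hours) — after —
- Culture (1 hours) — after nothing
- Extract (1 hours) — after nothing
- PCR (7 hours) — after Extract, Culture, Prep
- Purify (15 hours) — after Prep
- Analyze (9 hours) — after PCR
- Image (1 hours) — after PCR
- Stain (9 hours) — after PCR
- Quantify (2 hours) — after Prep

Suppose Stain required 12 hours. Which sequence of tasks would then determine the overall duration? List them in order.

Prep, PCR, Stain

The binding path is Prep→PCR→Stain = 3+7+9 = 19; finish at 19 hours.
Stain is on the critical path; changing it to 12 makes that path 22 hours.
That remains the longest chain; total 22 hours.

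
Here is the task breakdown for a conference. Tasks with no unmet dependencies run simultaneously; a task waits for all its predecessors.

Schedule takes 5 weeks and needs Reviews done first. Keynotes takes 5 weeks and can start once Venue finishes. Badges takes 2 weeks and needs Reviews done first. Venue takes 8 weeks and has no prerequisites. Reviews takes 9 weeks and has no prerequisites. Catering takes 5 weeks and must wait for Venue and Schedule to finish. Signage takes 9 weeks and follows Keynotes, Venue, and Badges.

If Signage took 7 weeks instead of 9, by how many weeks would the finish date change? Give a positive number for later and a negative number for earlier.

-2

Critical path before the change: Venue→Keynotes→Signage = 8+5+9 = 22 giving 22 weeks.
Signage is on the critical path; changing it to 7 makes that path 20 weeks.
The critical path is still Venue→Keynotes→Signage; finish is now 20 weeks.
Change in finish: 20 − 22 = -2 weeks.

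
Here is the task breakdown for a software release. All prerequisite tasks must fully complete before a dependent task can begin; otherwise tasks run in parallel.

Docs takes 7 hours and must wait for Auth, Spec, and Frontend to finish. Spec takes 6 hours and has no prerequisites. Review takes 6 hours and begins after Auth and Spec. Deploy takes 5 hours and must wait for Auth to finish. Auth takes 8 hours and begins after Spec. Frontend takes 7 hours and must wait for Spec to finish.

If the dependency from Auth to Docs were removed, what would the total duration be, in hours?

20

Original critical path: Spec→Auth→Docs = 6+8+7 = 21 ⇒ 21 hours.
Without Auth→Docs, Docs's earliest start moves from 14 to 13.
New critical path: Spec→Frontend→Docs = 6+7+7 = 20 ⇒ 20 hours.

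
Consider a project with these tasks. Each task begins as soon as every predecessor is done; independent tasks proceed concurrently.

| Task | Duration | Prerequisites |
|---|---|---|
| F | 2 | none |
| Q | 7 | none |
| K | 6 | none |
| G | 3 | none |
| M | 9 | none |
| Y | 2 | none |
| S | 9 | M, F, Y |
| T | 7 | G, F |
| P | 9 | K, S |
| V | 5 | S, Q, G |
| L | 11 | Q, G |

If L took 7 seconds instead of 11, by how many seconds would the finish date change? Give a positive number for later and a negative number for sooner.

Critical path before the change: M→S→P = 9+9+9 = 27 giving 27 seconds.
The longest path through L is only 18 seconds, so L has float 9.
No other chain overtakes it, so the finish is 27 seconds.
Change in finish: 27 − 27 = +0 seconds.

0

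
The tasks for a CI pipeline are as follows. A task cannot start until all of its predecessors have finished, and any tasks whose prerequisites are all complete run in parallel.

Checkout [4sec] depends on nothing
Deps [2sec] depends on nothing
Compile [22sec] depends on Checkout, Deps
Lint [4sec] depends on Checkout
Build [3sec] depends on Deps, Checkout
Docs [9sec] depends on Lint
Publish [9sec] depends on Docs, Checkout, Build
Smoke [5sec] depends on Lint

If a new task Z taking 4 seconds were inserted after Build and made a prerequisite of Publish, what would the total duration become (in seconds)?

26

Originally the schedule takes 26 seconds.
With Z inserted, Publish now waits for max(Docs, Checkout, Build, Z).
New critical path: Checkout→Compile = 4+22 = 26 ⇒ 26 seconds.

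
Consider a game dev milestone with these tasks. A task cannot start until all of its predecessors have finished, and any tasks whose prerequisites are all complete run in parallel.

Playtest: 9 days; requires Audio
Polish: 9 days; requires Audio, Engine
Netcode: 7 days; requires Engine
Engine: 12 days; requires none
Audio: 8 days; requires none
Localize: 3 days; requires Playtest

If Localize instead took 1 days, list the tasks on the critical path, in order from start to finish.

Engine, Polish

The binding path is Engine→Polish = 12+9 = 21; finish at 21 days.
Localize is off the critical path — its longest chain is 20 days, giving 1 of slack.
The critical path is still Engine→Polish; finish is now 21 days.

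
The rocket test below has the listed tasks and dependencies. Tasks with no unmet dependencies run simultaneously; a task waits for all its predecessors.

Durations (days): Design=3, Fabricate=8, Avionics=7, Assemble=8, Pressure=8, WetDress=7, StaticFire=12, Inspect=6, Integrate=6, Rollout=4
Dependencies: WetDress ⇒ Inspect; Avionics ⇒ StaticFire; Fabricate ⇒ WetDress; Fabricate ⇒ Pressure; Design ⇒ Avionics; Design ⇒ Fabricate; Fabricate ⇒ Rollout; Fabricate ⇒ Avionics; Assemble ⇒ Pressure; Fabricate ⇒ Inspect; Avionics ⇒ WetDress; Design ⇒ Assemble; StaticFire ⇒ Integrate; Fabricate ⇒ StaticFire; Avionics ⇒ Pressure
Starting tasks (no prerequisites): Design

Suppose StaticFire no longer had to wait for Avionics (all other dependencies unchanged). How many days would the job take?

31

With the dependency in place, Design→Fabricate→Avionics→StaticFire→Integrate = 3+8+7+12+6 = 36 sets the finish at 36 days.
Without Avionics→StaticFire, StaticFire's earliest start moves from 18 to 11.
The longest chain is now Design→Fabricate→Avionics→WetDress→Inspect = 3+8+7+7+6 = 31, so the job takes 31 days.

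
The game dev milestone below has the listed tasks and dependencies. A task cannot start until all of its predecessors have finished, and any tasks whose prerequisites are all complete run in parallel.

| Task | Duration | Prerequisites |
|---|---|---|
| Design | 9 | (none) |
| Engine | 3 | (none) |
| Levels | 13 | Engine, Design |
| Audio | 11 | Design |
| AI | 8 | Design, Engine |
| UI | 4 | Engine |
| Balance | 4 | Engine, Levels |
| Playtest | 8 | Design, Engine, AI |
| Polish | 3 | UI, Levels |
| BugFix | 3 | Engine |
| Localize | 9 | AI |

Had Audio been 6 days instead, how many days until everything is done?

Baseline: Design→Levels→Balance = 9+13+4 = 26 → 26 days.
Audio has 6 days of float (longest path through it is 20).
The critical path is still Design→Levels→Balance; finish is now 26 days.

26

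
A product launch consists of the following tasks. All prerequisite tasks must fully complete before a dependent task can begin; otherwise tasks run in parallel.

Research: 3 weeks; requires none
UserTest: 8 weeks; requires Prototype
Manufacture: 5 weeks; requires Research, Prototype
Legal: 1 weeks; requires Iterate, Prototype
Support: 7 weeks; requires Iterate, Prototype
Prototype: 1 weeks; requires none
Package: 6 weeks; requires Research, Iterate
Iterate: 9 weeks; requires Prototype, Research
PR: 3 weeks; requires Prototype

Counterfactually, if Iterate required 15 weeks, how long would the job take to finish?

Baseline: Research→Iterate→Support = 3+9+7 = 19 → 19 weeks.
Iterate lies on that path, so at 15 weeks the path becomes 25 weeks.
The critical path is still Research→Iterate→Support; finish is now 25 weeks.

25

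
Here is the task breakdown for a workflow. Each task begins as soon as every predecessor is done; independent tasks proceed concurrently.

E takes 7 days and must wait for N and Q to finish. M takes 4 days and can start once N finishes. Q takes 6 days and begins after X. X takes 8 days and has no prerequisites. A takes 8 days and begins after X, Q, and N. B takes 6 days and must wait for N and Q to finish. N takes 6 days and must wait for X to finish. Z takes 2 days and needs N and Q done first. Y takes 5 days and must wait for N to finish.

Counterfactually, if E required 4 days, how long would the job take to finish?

Baseline: X→Q→A = 8+6+8 = 22 → 22 days.
The longest path through E is only 21 days, so E has float 1.
That remains the longest chain; total 22 days.

22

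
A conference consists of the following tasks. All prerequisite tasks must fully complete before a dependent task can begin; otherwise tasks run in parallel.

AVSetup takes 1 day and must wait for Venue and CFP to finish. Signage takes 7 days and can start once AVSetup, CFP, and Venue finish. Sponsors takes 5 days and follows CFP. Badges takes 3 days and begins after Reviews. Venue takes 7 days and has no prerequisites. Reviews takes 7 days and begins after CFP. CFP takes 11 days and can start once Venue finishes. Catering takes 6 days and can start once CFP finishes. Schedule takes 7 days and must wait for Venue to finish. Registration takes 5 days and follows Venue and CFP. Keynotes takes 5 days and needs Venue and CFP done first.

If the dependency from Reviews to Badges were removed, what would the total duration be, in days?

26

Original critical path: Venue→CFP→Reviews→Badges = 7+11+7+3 = 28 ⇒ 28 days.
Without Reviews→Badges, Badges's earliest start moves from 25 to 0.
New critical path: Venue→CFP→AVSetup→Signage = 7+11+1+7 = 26 ⇒ 26 days.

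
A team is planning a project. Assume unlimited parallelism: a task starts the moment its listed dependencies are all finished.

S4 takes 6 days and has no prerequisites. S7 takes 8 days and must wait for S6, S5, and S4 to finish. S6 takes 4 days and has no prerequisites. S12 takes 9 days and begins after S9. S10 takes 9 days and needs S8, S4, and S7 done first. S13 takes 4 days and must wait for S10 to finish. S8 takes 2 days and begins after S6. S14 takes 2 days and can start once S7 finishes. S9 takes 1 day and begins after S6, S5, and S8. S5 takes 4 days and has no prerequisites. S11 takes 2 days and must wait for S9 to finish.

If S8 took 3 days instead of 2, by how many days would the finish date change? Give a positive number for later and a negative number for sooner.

0

Critical path before the change: S4→S7→S10→S13 = 6+8+9+4 = 27 giving 27 days.
S8 has 8 days of float (longest path through it is 19).
No other chain overtakes it, so the finish is 27 days.
Change in finish: 27 − 27 = +0 days.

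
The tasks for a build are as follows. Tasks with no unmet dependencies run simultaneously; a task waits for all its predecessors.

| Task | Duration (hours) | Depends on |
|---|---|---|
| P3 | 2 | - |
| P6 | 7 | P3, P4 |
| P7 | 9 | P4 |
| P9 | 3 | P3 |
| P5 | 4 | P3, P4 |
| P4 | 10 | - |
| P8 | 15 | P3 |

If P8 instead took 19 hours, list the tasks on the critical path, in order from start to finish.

P3, P8

As given, the longest chain is P4→P7 = 10+9 = 19, so the finish is 19 hours.
P8 has 2 hours of float (longest path through it is 17).
Now P3→P8 = 2+19 = 21 is longest, so the finish becomes 21 hours.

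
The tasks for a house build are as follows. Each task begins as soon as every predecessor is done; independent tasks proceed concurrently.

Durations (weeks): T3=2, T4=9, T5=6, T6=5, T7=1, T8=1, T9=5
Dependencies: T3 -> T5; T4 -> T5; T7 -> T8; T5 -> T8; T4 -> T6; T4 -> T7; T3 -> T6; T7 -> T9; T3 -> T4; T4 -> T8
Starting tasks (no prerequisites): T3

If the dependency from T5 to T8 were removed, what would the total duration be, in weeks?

17

With the dependency in place, T3→T4→T5→T8 = 2+9+6+1 = 18 sets the finish at 18 weeks.
Without T5→T8, T8's earliest start moves from 17 to 12.
The longest chain is now T3→T4→T5 = 2+9+6 = 17, so the plan takes 17 weeks.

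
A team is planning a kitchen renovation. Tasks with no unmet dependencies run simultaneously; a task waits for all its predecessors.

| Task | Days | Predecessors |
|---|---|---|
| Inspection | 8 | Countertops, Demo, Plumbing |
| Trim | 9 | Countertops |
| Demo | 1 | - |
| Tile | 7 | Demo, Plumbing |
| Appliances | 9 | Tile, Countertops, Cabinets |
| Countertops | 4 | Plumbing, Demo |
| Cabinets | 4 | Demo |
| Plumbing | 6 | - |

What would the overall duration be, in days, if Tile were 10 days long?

25

As given, the longest chain is Plumbing→Tile→Appliances = 6+7+9 = 22, so the finish is 22 days.
Tile is on the critical path; changing it to 10 makes that path 25 days.
That remains the longest chain; total 25 days.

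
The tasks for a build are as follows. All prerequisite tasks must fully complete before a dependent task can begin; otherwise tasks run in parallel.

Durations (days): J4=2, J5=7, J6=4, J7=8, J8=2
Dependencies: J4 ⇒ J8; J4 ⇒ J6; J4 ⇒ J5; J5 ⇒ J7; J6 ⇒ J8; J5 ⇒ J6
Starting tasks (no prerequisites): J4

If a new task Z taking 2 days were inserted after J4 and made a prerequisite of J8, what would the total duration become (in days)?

17

Originally the job takes 17 days.
With Z inserted, J8 now waits for max(J4, J6, Z).
New critical path: J4→J5→J7 = 2+7+8 = 17 ⇒ 17 days.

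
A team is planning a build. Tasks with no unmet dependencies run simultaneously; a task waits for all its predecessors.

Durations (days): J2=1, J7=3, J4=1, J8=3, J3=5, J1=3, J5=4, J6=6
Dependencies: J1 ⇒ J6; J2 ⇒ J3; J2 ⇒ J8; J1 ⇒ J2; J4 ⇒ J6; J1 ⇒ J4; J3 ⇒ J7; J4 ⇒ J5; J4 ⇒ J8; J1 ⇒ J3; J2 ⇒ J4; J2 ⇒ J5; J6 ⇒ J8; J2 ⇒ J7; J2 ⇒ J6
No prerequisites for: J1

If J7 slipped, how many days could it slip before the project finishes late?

The longest chain is J1→J2→J4→J6→J8 = 3+1+1+6+3 = 14; overall finish 14 days.
The longest chain containing J7 totals 12 days.
Float = 14 − 12 = 2.

2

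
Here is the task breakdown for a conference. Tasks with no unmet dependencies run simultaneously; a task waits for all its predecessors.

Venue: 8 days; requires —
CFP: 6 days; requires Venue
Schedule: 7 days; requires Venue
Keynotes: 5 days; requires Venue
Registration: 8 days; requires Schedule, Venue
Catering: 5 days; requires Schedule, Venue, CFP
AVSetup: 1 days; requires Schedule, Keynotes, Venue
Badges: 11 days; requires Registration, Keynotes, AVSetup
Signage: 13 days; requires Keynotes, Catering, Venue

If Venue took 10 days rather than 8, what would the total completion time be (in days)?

As given, the longest chain is Venue→Schedule→Registration→Badges = 8+7+8+11 = 34, so the finish is 34 days.
Venue lies on that path, so at 10 days the path becomes 36 days.
The critical path is still Venue→Schedule→Registration→Badges; finish is now 36 days.

36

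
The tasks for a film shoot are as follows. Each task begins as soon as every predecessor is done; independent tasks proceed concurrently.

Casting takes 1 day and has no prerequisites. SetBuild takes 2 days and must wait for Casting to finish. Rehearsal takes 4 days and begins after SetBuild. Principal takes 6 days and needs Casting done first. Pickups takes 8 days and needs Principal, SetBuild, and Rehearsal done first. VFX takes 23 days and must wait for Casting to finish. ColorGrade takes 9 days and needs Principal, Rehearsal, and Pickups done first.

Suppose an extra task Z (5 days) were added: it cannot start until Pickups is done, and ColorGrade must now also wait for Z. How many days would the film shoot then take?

29

Originally the film shoot takes 24 days.
With Z inserted, ColorGrade now waits for max(Principal, Rehearsal, Pickups, Z).
New critical path: Casting→SetBuild→Rehearsal→Pickups→Z→ColorGrade = 1+2+4+8+5+9 = 29 ⇒ 29 days.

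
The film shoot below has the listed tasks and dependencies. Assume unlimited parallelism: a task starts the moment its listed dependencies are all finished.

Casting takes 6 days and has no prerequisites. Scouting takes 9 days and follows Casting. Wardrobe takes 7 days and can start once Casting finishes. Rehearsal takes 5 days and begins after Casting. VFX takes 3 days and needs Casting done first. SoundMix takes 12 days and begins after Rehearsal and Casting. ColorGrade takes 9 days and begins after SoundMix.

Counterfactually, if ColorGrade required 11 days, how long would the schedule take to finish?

Critical path before the change: Casting→Rehearsal→SoundMix→ColorGrade = 6+5+12+9 = 32 giving 32 days.
ColorGrade is on the critical path; changing it to 11 makes that path 34 days.
The critical path is still Casting→Rehearsal→SoundMix→ColorGrade; finish is now 34 days.

34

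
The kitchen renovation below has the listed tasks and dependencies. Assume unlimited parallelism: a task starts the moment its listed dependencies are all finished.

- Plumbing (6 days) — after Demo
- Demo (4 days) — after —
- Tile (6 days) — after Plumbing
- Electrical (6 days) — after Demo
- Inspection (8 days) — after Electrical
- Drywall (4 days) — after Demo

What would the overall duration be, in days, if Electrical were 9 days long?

Baseline: Demo→Electrical→Inspection = 4+6+8 = 18 → 18 days.
Electrical is on the critical path; changing it to 9 makes that path 21 days.
That remains the longest chain; total 21 days.

21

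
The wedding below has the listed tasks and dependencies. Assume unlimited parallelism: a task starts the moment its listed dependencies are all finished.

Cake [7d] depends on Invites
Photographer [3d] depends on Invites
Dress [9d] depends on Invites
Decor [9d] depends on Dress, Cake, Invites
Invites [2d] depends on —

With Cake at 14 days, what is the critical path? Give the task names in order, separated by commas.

The binding path is Invites→Dress→Decor = 2+9+9 = 20; finish at 20 days.
Cake has 2 days of float (longest path through it is 18).
Now Invites→Cake→Decor = 2+14+9 = 25 is longest, so the finish becomes 25 days.

Invites, Cake, Decor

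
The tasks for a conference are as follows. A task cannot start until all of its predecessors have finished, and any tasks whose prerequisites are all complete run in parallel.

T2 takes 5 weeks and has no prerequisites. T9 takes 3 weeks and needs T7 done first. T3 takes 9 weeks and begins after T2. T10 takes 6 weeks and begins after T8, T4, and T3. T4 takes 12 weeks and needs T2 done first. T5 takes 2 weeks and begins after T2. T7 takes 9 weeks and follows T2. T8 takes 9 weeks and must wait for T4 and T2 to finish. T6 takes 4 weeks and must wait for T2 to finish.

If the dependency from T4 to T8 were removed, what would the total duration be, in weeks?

Before: longest chain T2→T4→T8→T10 = 5+12+9+6 = 32, finish 32.
Without T4→T8, T8's earliest start moves from 17 to 5.
After: T2→T4→T10 = 5+12+6 = 23 → 23 weeks.

23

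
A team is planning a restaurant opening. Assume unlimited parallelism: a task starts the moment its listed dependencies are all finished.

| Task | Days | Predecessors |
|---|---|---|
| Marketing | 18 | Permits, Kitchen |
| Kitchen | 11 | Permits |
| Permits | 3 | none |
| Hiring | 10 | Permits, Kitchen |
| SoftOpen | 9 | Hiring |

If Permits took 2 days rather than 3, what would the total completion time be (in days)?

32

The binding path is Permits→Kitchen→Hiring→SoftOpen = 3+11+10+9 = 33; finish at 33 days.
Permits is on the critical path; changing it to 2 makes that path 32 days.
The critical path is still Permits→Kitchen→Hiring→SoftOpen; finish is now 32 days.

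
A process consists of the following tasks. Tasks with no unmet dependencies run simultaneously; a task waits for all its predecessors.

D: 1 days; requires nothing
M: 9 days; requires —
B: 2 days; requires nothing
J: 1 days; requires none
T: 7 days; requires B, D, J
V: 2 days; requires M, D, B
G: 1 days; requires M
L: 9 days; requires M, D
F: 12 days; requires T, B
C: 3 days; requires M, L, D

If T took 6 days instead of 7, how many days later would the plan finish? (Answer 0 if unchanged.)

Critical path before the change: B→T→F = 2+7+12 = 21 giving 21 days.
Since T is critical, the -1 change carries straight to that chain (now 20 days).
Now M→L→C = 9+9+3 = 21 is longest, so the finish becomes 21 days.
Change in finish: 21 − 21 = +0 days.

0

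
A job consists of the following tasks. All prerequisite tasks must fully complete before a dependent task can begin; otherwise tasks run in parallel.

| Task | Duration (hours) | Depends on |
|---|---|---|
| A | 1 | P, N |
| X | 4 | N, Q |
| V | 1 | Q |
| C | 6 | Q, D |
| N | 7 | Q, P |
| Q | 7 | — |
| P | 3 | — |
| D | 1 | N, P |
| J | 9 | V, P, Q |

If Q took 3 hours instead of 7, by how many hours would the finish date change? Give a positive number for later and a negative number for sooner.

Baseline: Q→N→D→C = 7+7+1+6 = 21 → 21 hours.
Q is on the critical path; changing it to 3 makes that path 17 hours.
No other chain overtakes it, so the finish is 17 hours.
Change in finish: 17 − 21 = -4 hours.

-4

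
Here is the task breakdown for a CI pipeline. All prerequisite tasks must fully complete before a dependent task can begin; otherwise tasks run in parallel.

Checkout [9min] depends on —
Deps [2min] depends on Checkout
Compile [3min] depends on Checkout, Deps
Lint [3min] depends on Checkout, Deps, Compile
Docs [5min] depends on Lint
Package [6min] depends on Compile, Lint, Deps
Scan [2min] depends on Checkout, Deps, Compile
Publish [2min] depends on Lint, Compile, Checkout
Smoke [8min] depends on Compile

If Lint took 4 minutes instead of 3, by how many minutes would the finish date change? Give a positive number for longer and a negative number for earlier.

1

The binding path is Checkout→Deps→Compile→Lint→Package = 9+2+3+3+6 = 23; finish at 23 minutes.
Lint lies on that path, so at 4 minutes the path becomes 24 minutes.
That remains the longest chain; total 24 minutes.
Change in finish: 24 − 23 = +1 minutes.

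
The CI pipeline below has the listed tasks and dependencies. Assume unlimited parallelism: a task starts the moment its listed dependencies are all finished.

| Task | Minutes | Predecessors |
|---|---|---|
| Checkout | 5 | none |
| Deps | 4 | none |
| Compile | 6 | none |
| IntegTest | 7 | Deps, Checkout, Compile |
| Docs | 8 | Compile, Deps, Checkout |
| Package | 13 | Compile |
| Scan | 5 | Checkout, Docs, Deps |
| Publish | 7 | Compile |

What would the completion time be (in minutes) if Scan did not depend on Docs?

19

Before: longest chain Compile→Docs→Scan = 6+8+5 = 19, finish 19.
Without Docs→Scan, Scan's earliest start moves from 14 to 5.
New critical path: Compile→Package = 6+13 = 19 ⇒ 19 minutes.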